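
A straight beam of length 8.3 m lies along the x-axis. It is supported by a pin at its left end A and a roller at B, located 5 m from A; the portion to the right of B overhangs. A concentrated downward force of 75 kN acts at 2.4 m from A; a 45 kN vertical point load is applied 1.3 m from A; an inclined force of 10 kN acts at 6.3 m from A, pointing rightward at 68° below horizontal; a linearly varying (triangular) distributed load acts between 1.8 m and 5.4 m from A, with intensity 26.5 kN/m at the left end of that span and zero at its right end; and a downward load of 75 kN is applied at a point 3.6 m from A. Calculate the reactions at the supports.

A_x = -3.746 kN, A_y = 110.0 kN, B_y = 142.0 kN

Resultant of the triangular load: ½ × 26.5 × 3.6 = 47.7 kN, acting at 3 m from A (one-third of the span from the peak).
Moments about A: B_y·5 − 75·2.4 − 45·1.3 − 10·sin68°·6.3 − (½·26.5·3.6)·3 − 75·3.6 = 0 → B_y = 710.013/5 = 142.003 ≈ 142.0 kN.
ΣF_y = 0: A_y + 142.003 − 75 − 45 − 10·sin68° − ½·26.5·3.6 − 75 = 0 → A_y = 110.0 kN.
ΣF_x = 0: A_x + 10·cos68° = 0 → A_x = -3.746 kN.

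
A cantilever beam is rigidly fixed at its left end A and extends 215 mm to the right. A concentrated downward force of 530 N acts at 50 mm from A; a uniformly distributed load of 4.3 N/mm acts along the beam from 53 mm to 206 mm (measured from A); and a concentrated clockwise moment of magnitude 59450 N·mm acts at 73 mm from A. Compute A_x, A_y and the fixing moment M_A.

Resultant of the distributed load: 4.3 × 153 = 657.9 N at 129.5 mm from A.
ΣF_x = 0: A_x = 0.
ΣF_y = 0: A_y − 530 − 4.3·153 = 0 → A_y = 1188 N.
ΣM about A: M_A − 530·50 − (4.3·153)·129.5 − 59450 = 0 → M_A = 171100 N·mm.

A_x = 0, A_y = 1188 N, M_A = 171100 N·mm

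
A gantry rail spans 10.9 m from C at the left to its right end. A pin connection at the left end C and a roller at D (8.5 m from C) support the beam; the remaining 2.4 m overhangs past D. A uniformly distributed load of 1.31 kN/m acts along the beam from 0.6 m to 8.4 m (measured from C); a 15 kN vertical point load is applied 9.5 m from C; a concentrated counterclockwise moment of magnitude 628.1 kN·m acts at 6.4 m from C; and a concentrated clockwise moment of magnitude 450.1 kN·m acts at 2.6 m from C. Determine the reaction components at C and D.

C_x = 0, C_y = 23.98 kN, D_y = 1.233 kN

Resultant of the distributed load: 1.31 × 7.8 = 10.218 kN at 4.5 m from C.
ΣM about C: D_y·8.5 − (1.31·7.8)·4.5 − 15·9.5 + 628.1 − 450.1 = 0 → D_y = 10.481/8.5 = 1.23306 ≈ 1.233 kN.
ΣF_y = 0: C_y + 1.23306 − 1.31·7.8 − 15 = 0 → C_y = 23.98 kN.
ΣF_x = 0: no horizontal applied forces, so C_x = 0.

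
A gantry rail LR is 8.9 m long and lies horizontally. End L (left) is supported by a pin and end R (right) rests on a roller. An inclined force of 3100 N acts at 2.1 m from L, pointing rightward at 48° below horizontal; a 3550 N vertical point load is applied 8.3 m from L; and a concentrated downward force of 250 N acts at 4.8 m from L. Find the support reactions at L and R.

ΣM about L: R_y·8.9 − 3100·sin48°·2.1 − 3550·8.3 − 250·4.8 = 0 → R_y = 35502.9/8.9 = 3989.09 ≈ 3989 N.
ΣF_y = 0: L_y + 3989.09 − 3100·sin48° − 3550 − 250 = 0 → L_y = 2115 N.
ΣF_x = 0: L_x + 3100·cos48° = 0 → L_x = -2074 N.

L_x = -2074 N, L_y = 2115 N, R_y = 3989 N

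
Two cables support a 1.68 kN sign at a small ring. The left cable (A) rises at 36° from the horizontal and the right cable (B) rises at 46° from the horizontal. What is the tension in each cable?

ΣF_x = 0: −T_A·cos36° + T_B·cos46° = 0 → T_B = 1.16463·T_A.
ΣF_y = 0: T_A·sin36° + T_B·sin46° = 1.68.
Substitute: T_A·(0.587785 + 1.16463·0.71934) = 1.68 → T_A = 1.17849 ≈ 1.178 kN.
Then T_B = 1.16463 × 1.17849 = 1.373 kN.

T_A = 1.178 kN, T_B = 1.373 kN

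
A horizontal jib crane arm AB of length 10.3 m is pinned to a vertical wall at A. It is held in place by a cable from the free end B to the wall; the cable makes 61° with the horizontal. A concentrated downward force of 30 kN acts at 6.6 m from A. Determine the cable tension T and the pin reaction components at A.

T = 21.98 kN, A_x = 10.66 kN, A_y = 10.78 kN

ΣM about A: T·sin61°·10.3 − 30·6.6 = 0 → T = 198/(10.3·0.87462) = 21.979 ≈ 21.98 kN.
ΣF_x = 0: A_x − T·cos61° = 0 → A_x = 21.979 × 0.48481 = 10.66 kN.
ΣF_y = 0: A_y + T·sin61° − 30 = 0 → A_y = 30 − 21.979 × 0.87462 = 10.78 kN.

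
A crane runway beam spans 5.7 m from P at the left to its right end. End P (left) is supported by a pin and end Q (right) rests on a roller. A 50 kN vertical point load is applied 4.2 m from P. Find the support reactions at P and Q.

P_x = 0, P_y = 13.16 kN, Q_y = 36.84 kN

Taking moments about P: Q_y·5.7 − 50·4.2 = 0 → Q_y = 210/5.7 = 36.8421 ≈ 36.84 kN.
ΣF_y = 0: P_y + 36.8421 − 50 = 0 → P_y = 13.16 kN.
ΣF_x = 0: no horizontal applied forces, so P_x = 0.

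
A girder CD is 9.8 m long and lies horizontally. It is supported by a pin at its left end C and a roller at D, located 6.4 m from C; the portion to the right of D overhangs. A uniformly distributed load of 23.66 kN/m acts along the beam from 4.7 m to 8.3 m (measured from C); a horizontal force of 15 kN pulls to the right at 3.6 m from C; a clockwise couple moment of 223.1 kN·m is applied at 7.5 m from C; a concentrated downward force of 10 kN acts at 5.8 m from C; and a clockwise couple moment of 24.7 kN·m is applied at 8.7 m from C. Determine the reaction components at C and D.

C_x = -15.00 kN, C_y = -39.11 kN, D_y = 134.3 kN

Resultant of the distributed load: 23.66 × 3.6 = 85.176 kN at 6.5 m from C.
Taking moments about C: D_y·6.4 − (23.66·3.6)·6.5 − 223.1 − 10·5.8 − 24.7 = 0 → D_y = 859.444/6.4 = 134.288 ≈ 134.3 kN.
ΣF_y = 0: C_y + 134.288 − 23.66·3.6 − 10 = 0 → C_y = -39.11 kN.
ΣF_x = 0: C_x + 15 = 0 → C_x = -15.00 kN.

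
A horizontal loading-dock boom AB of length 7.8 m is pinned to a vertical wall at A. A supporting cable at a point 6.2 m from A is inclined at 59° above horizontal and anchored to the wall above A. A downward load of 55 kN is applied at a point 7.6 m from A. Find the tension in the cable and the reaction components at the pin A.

ΣM about A: T·sin59°·6.2 − 55·7.6 = 0 → T = 418/(6.2·0.857167) = 78.6537 ≈ 78.65 kN.
ΣF_x = 0: A_x − T·cos59° = 0 → A_x = 78.6537 × 0.515038 = 40.51 kN.
ΣF_y = 0: A_y + T·sin59° − 55 = 0 → A_y = 55 − 78.6537 × 0.857167 = -12.42 kN.

T = 78.65 kN, A_x = 40.51 kN, A_y = -12.42 kN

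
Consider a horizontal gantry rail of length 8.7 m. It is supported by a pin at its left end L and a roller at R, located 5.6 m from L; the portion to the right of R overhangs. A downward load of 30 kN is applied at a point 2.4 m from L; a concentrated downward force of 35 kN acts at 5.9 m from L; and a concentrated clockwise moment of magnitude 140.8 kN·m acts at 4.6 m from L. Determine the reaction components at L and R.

Taking moments about L: R_y·5.6 − 30·2.4 − 35·5.9 − 140.8 = 0 → R_y = 419.3/5.6 = 74.875 ≈ 74.88 kN.
ΣF_y = 0: L_y + 74.875 − 30 − 35 = 0 → L_y = -9.875 kN.
ΣF_x = 0: no horizontal applied forces, so L_x = 0.

L_x = 0, L_y = -9.875 kN, R_y = 74.88 kN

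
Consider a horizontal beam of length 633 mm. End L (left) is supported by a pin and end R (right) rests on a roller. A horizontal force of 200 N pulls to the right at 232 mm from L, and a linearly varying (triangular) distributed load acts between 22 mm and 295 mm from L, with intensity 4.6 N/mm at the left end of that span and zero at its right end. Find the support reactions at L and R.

Resultant of the triangular load: ½ × 4.6 × 273 = 627.9 N, acting at 113 mm from L (one-third of the span from the peak).
ΣM about L: R_y·633 − (½·4.6·273)·113 = 0 → R_y = 70952.7/633 = 112.09 ≈ 112.1 N.
ΣF_y = 0: L_y + 112.09 − ½·4.6·273 = 0 → L_y = 515.8 N.
ΣF_x = 0: L_x + 200 = 0 → L_x = -200.0 N.

L_x = -200.0 N, L_y = 515.8 N, R_y = 112.1 N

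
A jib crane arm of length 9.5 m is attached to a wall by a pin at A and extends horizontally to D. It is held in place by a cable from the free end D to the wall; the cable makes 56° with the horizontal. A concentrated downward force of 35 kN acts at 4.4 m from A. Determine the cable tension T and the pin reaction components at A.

ΣM about A: T·sin56°·9.5 − 35·4.4 = 0 → T = 154/(9.5·0.829038) = 19.5534 ≈ 19.55 kN.
ΣF_x = 0: A_x − T·cos56° = 0 → A_x = 19.5534 × 0.559193 = 10.93 kN.
ΣF_y = 0: A_y + T·sin56° − 35 = 0 → A_y = 35 − 19.5534 × 0.829038 = 18.79 kN.

T = 19.55 kN, A_x = 10.93 kN, A_y = 18.79 kN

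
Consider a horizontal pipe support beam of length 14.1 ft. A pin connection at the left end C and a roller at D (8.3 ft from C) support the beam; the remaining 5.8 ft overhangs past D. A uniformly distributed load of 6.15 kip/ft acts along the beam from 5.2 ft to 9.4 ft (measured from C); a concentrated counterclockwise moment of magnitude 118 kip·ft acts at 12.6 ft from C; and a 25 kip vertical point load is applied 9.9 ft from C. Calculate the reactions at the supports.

C_x = 0, C_y = 12.51 kip, D_y = 38.32 kip

Resultant of the distributed load: 6.15 × 4.2 = 25.83 kip at 7.3 ft from C.
ΣM about C: D_y·8.3 − (6.15·4.2)·7.3 + 118 − 25·9.9 = 0 → D_y = 318.059/8.3 = 38.3204 ≈ 38.32 kip.
ΣF_y = 0: C_y + 38.3204 − 6.15·4.2 − 25 = 0 → C_y = 12.51 kip.
ΣF_x = 0: no horizontal applied forces, so C_x = 0.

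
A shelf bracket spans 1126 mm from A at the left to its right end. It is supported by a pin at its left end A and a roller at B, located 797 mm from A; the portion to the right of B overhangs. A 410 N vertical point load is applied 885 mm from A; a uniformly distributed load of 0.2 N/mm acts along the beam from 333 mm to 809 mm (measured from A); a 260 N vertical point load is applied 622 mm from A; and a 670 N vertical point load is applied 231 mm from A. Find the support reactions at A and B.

Resultant of the distributed load: 0.2 × 476 = 95.2 N at 571 mm from A.
Moments about A: B_y·797 − 410·885 − (0.2·476)·571 − 260·622 − 670·231 = 0 → B_y = 733699.2/797 = 920.576 ≈ 920.6 N.
ΣF_y = 0: A_y + 920.576 − 410 − 0.2·476 − 260 − 670 = 0 → A_y = 514.6 N.
ΣF_x = 0: no horizontal applied forces, so A_x = 0.

A_x = 0, A_y = 514.6 N, B_y = 920.6 N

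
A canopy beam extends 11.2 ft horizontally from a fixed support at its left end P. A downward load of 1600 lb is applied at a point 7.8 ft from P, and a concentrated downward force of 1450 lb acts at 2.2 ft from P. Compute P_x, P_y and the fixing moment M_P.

ΣF_x = 0: P_x = 0.
ΣF_y = 0: P_y − 1600 − 1450 = 0 → P_y = 3050 lb.
ΣM about P: M_P − 1600·7.8 − 1450·2.2 = 0 → M_P = 15670 lb·ft.

P_x = 0, P_y = 3050 lb, M_P = 15670 lb·ft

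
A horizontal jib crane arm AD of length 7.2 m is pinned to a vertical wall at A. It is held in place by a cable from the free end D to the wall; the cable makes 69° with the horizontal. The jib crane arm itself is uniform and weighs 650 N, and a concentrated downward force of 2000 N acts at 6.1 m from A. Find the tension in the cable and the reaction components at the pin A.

T = 2163 N, A_x = 775.2 N, A_y = 630.6 N

ΣM about A: T·sin69°·7.2 − 650·3.6 − 2000·6.1 = 0 → T = 14540/(7.2·0.93358) = 2163.12 ≈ 2163 N.
ΣF_x = 0: A_x − T·cos69° = 0 → A_x = 2163.12 × 0.358368 = 775.2 N.
ΣF_y = 0: A_y + T·sin69° − 650 − 2000 = 0 → A_y = 2650 − 2163.12 × 0.93358 = 630.6 N.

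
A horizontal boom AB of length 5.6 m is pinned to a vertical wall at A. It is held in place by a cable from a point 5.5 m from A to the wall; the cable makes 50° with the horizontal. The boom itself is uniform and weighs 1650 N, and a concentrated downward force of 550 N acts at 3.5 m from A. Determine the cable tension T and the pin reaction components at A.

T = 1553 N, A_x = 998.5 N, A_y = 1010 N

ΣM about A: T·sin50°·5.5 − 1650·2.8 − 550·3.5 = 0 → T = 6545/(5.5·0.766044) = 1553.44 ≈ 1553 N.
ΣF_x = 0: A_x − T·cos50° = 0 → A_x = 1553.44 × 0.642788 = 998.5 N.
ΣF_y = 0: A_y + T·sin50° − 1650 − 550 = 0 → A_y = 2200 − 1553.44 × 0.766044 = 1010 N.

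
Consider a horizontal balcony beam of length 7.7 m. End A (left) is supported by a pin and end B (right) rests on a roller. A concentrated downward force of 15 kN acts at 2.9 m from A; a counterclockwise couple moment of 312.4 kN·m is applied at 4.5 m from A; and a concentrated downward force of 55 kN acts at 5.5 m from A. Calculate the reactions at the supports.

Taking moments about A: B_y·7.7 − 15·2.9 + 312.4 − 55·5.5 = 0 → B_y = 33.6/7.7 = 4.36364 ≈ 4.364 kN.
ΣF_y = 0: A_y + 4.36364 − 15 − 55 = 0 → A_y = 65.64 kN.
ΣF_x = 0: no horizontal applied forces, so A_x = 0.

A_x = 0, A_y = 65.64 kN, B_y = 4.364 kN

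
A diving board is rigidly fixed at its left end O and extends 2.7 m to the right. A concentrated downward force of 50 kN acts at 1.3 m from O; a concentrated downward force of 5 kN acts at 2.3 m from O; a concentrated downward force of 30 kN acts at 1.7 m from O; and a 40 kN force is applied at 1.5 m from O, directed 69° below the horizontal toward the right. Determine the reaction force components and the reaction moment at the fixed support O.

ΣF_x = 0: O_x + 40·cos69° = 0 → O_x = -14.33 kN.
ΣF_y = 0: O_y − 50 − 5 − 30 − 40·sin69° = 0 → O_y = 122.3 kN.
ΣM about O: M_O − 50·1.3 − 5·2.3 − 30·1.7 − 40·sin69°·1.5 = 0 → M_O = 183.5 kN·m.

O_x = -14.33 kN, O_y = 122.3 kN, M_O = 183.5 kN·m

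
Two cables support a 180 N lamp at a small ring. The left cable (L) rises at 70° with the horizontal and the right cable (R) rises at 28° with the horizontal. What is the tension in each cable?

ΣF_x = 0: −T_L·cos70° + T_R·cos28° = 0 → T_R = 0.387362·T_L.
ΣF_y = 0: T_L·sin70° + T_R·sin28° = 180.
Substitute: T_L·(0.939693 + 0.387362·0.469472) = 180 → T_L = 160.492 ≈ 160.5 N.
Then T_R = 0.387362 × 160.492 = 62.17 N.

T_L = 160.5 N, T_R = 62.17 N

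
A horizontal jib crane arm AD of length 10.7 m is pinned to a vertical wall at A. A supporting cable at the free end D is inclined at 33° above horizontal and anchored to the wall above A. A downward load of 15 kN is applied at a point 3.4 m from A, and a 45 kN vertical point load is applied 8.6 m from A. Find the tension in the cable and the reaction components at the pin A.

T = 75.16 kN, A_x = 63.03 kN, A_y = 19.07 kN

ΣM about A: T·sin33°·10.7 − 15·3.4 − 45·8.6 = 0 → T = 438/(10.7·0.544639) = 75.1591 ≈ 75.16 kN.
ΣF_x = 0: A_x − T·cos33° = 0 → A_x = 75.1591 × 0.838671 = 63.03 kN.
ΣF_y = 0: A_y + T·sin33° − 15 − 45 = 0 → A_y = 60 − 75.1591 × 0.544639 = 19.07 kN.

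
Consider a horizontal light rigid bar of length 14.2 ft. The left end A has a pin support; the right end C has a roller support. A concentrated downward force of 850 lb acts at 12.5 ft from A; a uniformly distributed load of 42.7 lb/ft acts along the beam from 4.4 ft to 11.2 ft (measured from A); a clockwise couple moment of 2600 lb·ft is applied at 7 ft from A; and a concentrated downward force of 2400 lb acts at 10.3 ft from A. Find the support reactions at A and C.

A_x = 0, A_y = 708.7 lb, C_y = 2832 lb

Resultant of the distributed load: 42.7 × 6.8 = 290.36 lb at 7.8 ft from A.
Taking moments about A: C_y·14.2 − 850·12.5 − (42.7·6.8)·7.8 − 2600 − 2400·10.3 = 0 → C_y = 40209.808/14.2 = 2831.68 ≈ 2832 lb.
ΣF_y = 0: A_y + 2831.68 − 850 − 42.7·6.8 − 2400 = 0 → A_y = 708.7 lb.
ΣF_x = 0: no horizontal applied forces, so A_x = 0.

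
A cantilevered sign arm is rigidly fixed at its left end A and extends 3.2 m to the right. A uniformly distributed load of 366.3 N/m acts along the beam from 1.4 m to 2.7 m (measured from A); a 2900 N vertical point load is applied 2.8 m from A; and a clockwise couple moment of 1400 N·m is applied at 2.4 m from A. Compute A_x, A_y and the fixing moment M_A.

Resultant of the distributed load: 366.3 × 1.3 = 476.19 N at 2.05 m from A.
ΣF_x = 0: A_x = 0.
ΣF_y = 0: A_y − 366.3·1.3 − 2900 = 0 → A_y = 3376 N.
ΣM about A: M_A − (366.3·1.3)·2.05 − 2900·2.8 − 1400 = 0 → M_A = 10500 N·m.

A_x = 0, A_y = 3376 N, M_A = 10500 N·m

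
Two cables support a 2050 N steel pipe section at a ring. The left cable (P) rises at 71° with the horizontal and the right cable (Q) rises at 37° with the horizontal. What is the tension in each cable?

T_P = 1721 N, T_Q = 701.8 N

ΣF_x = 0: −T_P·cos71° + T_Q·cos37° = 0 → T_Q = 0.407655·T_P.
ΣF_y = 0: T_P·sin71° + T_Q·sin37° = 2050.
Substitute: T_P·(0.945519 + 0.407655·0.601815) = 2050 → T_P = 1721.46 ≈ 1721 N.
Then T_Q = 0.407655 × 1721.46 = 701.8 N.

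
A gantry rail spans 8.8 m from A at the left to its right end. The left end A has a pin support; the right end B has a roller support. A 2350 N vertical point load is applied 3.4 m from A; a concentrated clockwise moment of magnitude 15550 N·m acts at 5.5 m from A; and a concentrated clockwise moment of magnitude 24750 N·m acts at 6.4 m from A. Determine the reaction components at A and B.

A_x = 0, A_y = -3138 N, B_y = 5488 N

Taking moments about A: B_y·8.8 − 2350·3.4 − 15550 − 24750 = 0 → B_y = 48290/8.8 = 5487.5 ≈ 5488 N.
ΣF_y = 0: A_y + 5487.5 − 2350 = 0 → A_y = -3138 N.
ΣF_x = 0: no horizontal applied forces, so A_x = 0.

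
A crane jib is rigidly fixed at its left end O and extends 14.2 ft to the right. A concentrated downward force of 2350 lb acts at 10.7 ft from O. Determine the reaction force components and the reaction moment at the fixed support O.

ΣF_x = 0: O_x = 0.
ΣF_y = 0: O_y − 2350 = 0 → O_y = 2350 lb.
ΣM about O: M_O − 2350·10.7 = 0 → M_O = 25140 lb·ft.

O_x = 0, O_y = 2350 lb, M_O = 25140 lb·ft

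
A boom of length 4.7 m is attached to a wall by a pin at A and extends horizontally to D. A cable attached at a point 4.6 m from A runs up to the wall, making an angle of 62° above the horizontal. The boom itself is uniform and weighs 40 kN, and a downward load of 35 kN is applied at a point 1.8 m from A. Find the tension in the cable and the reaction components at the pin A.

T = 38.66 kN, A_x = 18.15 kN, A_y = 40.87 kN

ΣM about A: T·sin62°·4.6 − 40·2.35 − 35·1.8 = 0 → T = 157/(4.6·0.882948) = 38.6551 ≈ 38.66 kN.
ΣF_x = 0: A_x − T·cos62° = 0 → A_x = 38.6551 × 0.469472 = 18.15 kN.
ΣF_y = 0: A_y + T·sin62° − 40 − 35 = 0 → A_y = 75 − 38.6551 × 0.882948 = 40.87 kN.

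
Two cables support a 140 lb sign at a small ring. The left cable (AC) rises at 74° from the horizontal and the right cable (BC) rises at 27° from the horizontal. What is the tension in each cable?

T_AC = 127.1 lb, T_BC = 39.31 lb

ΣF_x = 0: −T_AC·cos74° + T_BC·cos27° = 0 → T_BC = 0.309355·T_AC.
ΣF_y = 0: T_AC·sin74° + T_BC·sin27° = 140.
Substitute: T_AC·(0.961262 + 0.309355·0.45399) = 140 → T_AC = 127.076 ≈ 127.1 lb.
Then T_BC = 0.309355 × 127.076 = 39.31 lb.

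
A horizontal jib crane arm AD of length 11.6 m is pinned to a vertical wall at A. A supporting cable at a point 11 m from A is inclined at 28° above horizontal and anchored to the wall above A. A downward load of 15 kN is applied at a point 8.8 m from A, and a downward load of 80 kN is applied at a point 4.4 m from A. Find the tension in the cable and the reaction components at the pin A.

ΣM about A: T·sin28°·11 − 15·8.8 − 80·4.4 = 0 → T = 484/(11·0.469472) = 93.7223 ≈ 93.72 kN.
ΣF_x = 0: A_x − T·cos28° = 0 → A_x = 93.7223 × 0.882948 = 82.75 kN.
ΣF_y = 0: A_y + T·sin28° − 15 − 80 = 0 → A_y = 95 − 93.7223 × 0.469472 = 51.00 kN.

T = 93.72 kN, A_x = 82.75 kN, A_y = 51.00 kN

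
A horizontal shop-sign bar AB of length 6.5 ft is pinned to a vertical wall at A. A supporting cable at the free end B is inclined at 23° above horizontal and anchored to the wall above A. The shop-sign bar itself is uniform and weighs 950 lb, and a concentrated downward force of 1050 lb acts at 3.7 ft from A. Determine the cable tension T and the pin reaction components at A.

ΣM about A: T·sin23°·6.5 − 950·3.25 − 1050·3.7 = 0 → T = 6972.5/(6.5·0.390731) = 2745.35 ≈ 2745 lb.
ΣF_x = 0: A_x − T·cos23° = 0 → A_x = 2745.35 × 0.920505 = 2527 lb.
ΣF_y = 0: A_y + T·sin23° − 950 − 1050 = 0 → A_y = 2000 − 2745.35 × 0.390731 = 927.3 lb.

T = 2745 lb, A_x = 2527 lb, A_y = 927.3 lb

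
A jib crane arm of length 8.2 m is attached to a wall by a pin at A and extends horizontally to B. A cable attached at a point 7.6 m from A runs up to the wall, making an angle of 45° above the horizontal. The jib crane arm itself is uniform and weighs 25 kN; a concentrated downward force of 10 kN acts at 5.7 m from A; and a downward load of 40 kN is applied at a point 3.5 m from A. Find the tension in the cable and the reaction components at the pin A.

ΣM about A: T·sin45°·7.6 − 25·4.1 − 10·5.7 − 40·3.5 = 0 → T = 299.5/(7.6·0.707107) = 55.7312 ≈ 55.73 kN.
ΣF_x = 0: A_x − T·cos45° = 0 → A_x = 55.7312 × 0.707107 = 39.41 kN.
ΣF_y = 0: A_y + T·sin45° − 25 − 10 − 40 = 0 → A_y = 75 − 55.7312 × 0.707107 = 35.59 kN.

T = 55.73 kN, A_x = 39.41 kN, A_y = 35.59 kN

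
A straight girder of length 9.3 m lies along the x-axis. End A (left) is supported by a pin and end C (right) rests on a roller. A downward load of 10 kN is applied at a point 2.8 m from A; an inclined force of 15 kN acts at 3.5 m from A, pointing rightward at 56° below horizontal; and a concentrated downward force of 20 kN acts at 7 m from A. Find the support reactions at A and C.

A_x = -8.388 kN, A_y = 19.69 kN, C_y = 22.74 kN

Taking moments about A: C_y·9.3 − 10·2.8 − 15·sin56°·3.5 − 20·7 = 0 → C_y = 211.524/9.3 = 22.7445 ≈ 22.74 kN.
ΣF_y = 0: A_y + 22.7445 − 10 − 15·sin56° − 20 = 0 → A_y = 19.69 kN.
ΣF_x = 0: A_x + 15·cos56° = 0 → A_x = -8.388 kN.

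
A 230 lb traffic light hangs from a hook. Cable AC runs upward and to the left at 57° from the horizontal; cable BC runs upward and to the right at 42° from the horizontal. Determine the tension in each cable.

ΣF_x = 0: −T_AC·cos57° + T_BC·cos42° = 0 → T_BC = 0.732884·T_AC.
ΣF_y = 0: T_AC·sin57° + T_BC·sin42° = 230.
Substitute: T_AC·(0.838671 + 0.732884·0.669131) = 230 → T_AC = 173.054 ≈ 173.1 lb.
Then T_BC = 0.732884 × 173.054 = 126.8 lb.

T_AC = 173.1 lb, T_BC = 126.8 lb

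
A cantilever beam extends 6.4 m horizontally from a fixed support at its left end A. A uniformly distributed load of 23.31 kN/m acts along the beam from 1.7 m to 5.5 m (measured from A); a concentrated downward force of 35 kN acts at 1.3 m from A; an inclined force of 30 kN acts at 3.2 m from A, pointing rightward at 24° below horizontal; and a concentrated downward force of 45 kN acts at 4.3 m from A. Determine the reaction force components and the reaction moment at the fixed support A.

Resultant of the distributed load: 23.31 × 3.8 = 88.578 kN at 3.6 m from A.
ΣF_x = 0: A_x + 30·cos24° = 0 → A_x = -27.41 kN.
ΣF_y = 0: A_y − 23.31·3.8 − 35 − 30·sin24° − 45 = 0 → A_y = 180.8 kN.
ΣM about A: M_A − (23.31·3.8)·3.6 − 35·1.3 − 30·sin24°·3.2 − 45·4.3 = 0 → M_A = 596.9 kN·m.

A_x = -27.41 kN, A_y = 180.8 kN, M_A = 596.9 kN·m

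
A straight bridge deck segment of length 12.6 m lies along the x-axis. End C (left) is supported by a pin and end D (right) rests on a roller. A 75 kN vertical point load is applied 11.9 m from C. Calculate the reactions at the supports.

Moments about C: D_y·12.6 − 75·11.9 = 0 → D_y = 892.5/12.6 = 70.8333 ≈ 70.83 kN.
ΣF_y = 0: C_y + 70.8333 − 75 = 0 → C_y = 4.167 kN.
ΣF_x = 0: no horizontal applied forces, so C_x = 0.

C_x = 0, C_y = 4.167 kN, D_y = 70.83 kN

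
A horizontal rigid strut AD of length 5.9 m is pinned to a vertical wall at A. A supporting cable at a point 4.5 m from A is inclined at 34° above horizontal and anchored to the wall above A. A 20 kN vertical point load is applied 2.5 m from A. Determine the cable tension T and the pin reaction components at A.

ΣM about A: T·sin34°·4.5 − 20·2.5 = 0 → T = 50/(4.5·0.559193) = 19.8699 ≈ 19.87 kN.
ΣF_x = 0: A_x − T·cos34° = 0 → A_x = 19.8699 × 0.829038 = 16.47 kN.
ΣF_y = 0: A_y + T·sin34° − 20 = 0 → A_y = 20 − 19.8699 × 0.559193 = 8.889 kN.

T = 19.87 kN, A_x = 16.47 kN, A_y = 8.889 kN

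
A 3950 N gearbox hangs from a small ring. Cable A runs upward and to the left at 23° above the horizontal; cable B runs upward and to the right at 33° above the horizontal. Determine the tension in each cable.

T_A = 3996 N, T_B = 4386 N

ΣF_x = 0: −T_A·cos23° + T_B·cos33° = 0 → T_B = 1.09758·T_A.
ΣF_y = 0: T_A·sin23° + T_B·sin33° = 3950.
Substitute: T_A·(0.390731 + 1.09758·0.544639) = 3950 → T_A = 3995.89 ≈ 3996 N.
Then T_B = 1.09758 × 3995.89 = 4386 N.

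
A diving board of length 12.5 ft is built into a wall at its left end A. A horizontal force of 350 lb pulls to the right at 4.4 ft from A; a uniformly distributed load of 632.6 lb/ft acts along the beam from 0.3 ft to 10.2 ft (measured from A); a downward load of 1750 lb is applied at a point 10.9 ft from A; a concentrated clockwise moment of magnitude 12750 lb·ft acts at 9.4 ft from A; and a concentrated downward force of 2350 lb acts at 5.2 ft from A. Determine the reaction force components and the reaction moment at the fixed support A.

Resultant of the distributed load: 632.6 × 9.9 = 6262.74 lb at 5.25 ft from A.
ΣF_x = 0: A_x + 350 = 0 → A_x = -350.0 lb.
ΣF_y = 0: A_y − 632.6·9.9 − 1750 − 2350 = 0 → A_y = 10360 lb.
ΣM about A: M_A − (632.6·9.9)·5.25 − 1750·10.9 − 12750 − 2350·5.2 = 0 → M_A = 76920 lb·ft.

A_x = -350.0 lb, A_y = 10360 lb, M_A = 76920 lb·ft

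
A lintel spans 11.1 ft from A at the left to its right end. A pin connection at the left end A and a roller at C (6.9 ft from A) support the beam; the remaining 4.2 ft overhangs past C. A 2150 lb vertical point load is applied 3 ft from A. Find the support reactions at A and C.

A_x = 0, A_y = 1215 lb, C_y = 934.8 lb

ΣM about A: C_y·6.9 − 2150·3 = 0 → C_y = 6450/6.9 = 934.783 ≈ 934.8 lb.
ΣF_y = 0: A_y + 934.783 − 2150 = 0 → A_y = 1215 lb.
ΣF_x = 0: no horizontal applied forces, so A_x = 0.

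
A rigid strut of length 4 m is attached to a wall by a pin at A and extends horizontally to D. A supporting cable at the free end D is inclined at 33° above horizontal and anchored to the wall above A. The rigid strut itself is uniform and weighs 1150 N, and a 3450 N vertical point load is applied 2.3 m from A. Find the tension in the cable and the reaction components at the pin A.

ΣM about A: T·sin33°·4 − 1150·2 − 3450·2.3 = 0 → T = 10235/(4·0.544639) = 4698.07 ≈ 4698 N.
ΣF_x = 0: A_x − T·cos33° = 0 → A_x = 4698.07 × 0.838671 = 3940 N.
ΣF_y = 0: A_y + T·sin33° − 1150 − 3450 = 0 → A_y = 4600 − 4698.07 × 0.544639 = 2041 N.

T = 4698 N, A_x = 3940 N, A_y = 2041 N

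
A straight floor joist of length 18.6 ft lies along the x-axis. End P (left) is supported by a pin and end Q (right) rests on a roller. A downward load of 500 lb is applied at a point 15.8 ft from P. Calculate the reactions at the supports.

P_x = 0, P_y = 75.27 lb, Q_y = 424.7 lb

ΣM about P: Q_y·18.6 − 500·15.8 = 0 → Q_y = 7900/18.6 = 424.731 ≈ 424.7 lb.
ΣF_y = 0: P_y + 424.731 − 500 = 0 → P_y = 75.27 lb.
ΣF_x = 0: no horizontal applied forces, so P_x = 0.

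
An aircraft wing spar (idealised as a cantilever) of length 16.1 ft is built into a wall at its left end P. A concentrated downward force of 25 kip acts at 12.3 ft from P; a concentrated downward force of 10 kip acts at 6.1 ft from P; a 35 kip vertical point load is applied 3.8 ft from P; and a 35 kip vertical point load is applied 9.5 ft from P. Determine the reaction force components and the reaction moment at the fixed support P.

ΣF_x = 0: P_x = 0.
ΣF_y = 0: P_y − 25 − 10 − 35 − 35 = 0 → P_y = 105.0 kip.
ΣM about P: M_P − 25·12.3 − 10·6.1 − 35·3.8 − 35·9.5 = 0 → M_P = 834.0 kip·ft.

P_x = 0, P_y = 105.0 kip, M_P = 834.0 kip·ft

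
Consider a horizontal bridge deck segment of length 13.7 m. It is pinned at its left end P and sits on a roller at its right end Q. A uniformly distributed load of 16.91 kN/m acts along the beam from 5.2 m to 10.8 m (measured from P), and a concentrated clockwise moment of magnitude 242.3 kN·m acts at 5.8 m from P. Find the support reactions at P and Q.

P_x = 0, P_y = 21.71 kN, Q_y = 72.98 kN

Resultant of the distributed load: 16.91 × 5.6 = 94.696 kN at 8 m from P.
ΣM about P: Q_y·13.7 − (16.91·5.6)·8 − 242.3 = 0 → Q_y = 999.868/13.7 = 72.9831 ≈ 72.98 kN.
ΣF_y = 0: P_y + 72.9831 − 16.91·5.6 = 0 → P_y = 21.71 kN.
ΣF_x = 0: no horizontal applied forces, so P_x = 0.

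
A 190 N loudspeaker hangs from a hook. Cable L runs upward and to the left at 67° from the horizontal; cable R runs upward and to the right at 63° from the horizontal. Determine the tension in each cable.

T_L = 112.6 N, T_R = 96.91 N

ΣF_x = 0: −T_L·cos67° + T_R·cos63° = 0 → T_R = 0.860659·T_L.
ΣF_y = 0: T_L·sin67° + T_R·sin63° = 190.
Substitute: T_L·(0.920505 + 0.860659·0.891007) = 190 → T_L = 112.602 ≈ 112.6 N.
Then T_R = 0.860659 × 112.602 = 96.91 N.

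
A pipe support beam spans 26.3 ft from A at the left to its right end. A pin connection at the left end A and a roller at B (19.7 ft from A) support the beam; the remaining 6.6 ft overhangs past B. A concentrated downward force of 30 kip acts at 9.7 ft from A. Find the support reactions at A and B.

ΣM about A: B_y·19.7 − 30·9.7 = 0 → B_y = 291/19.7 = 14.7716 ≈ 14.77 kip.
ΣF_y = 0: A_y + 14.7716 − 30 = 0 → A_y = 15.23 kip.
ΣF_x = 0: no horizontal applied forces, so A_x = 0.

A_x = 0, A_y = 15.23 kip, B_y = 14.77 kip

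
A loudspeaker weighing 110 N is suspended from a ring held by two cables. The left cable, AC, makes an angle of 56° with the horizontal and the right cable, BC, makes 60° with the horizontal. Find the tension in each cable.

T_AC = 61.19 N, T_BC = 68.44 N

ΣF_x = 0: −T_AC·cos56° + T_BC·cos60° = 0 → T_BC = 1.11839·T_AC.
ΣF_y = 0: T_AC·sin56° + T_BC·sin60° = 110.
Substitute: T_AC·(0.829038 + 1.11839·0.866025) = 110 → T_AC = 61.193 ≈ 61.19 N.
Then T_BC = 1.11839 × 61.193 = 68.44 N.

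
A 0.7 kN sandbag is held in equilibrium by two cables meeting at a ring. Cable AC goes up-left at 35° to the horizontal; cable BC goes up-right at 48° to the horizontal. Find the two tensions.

T_AC = 0.4719 kN, T_BC = 0.5777 kN

ΣF_x = 0: −T_AC·cos35° + T_BC·cos48° = 0 → T_BC = 1.2242·T_AC.
ΣF_y = 0: T_AC·sin35° + T_BC·sin48° = 0.7.
Substitute: T_AC·(0.573576 + 1.2242·0.743145) = 0.7 → T_AC = 0.47191 ≈ 0.4719 kN.
Then T_BC = 1.2242 × 0.47191 = 0.5777 kN.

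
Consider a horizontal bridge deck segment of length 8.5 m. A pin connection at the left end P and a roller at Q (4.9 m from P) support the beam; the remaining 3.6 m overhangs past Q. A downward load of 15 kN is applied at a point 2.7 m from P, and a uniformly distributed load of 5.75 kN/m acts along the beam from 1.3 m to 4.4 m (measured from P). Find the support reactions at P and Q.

P_x = 0, P_y = 14.19 kN, Q_y = 18.63 kN

Resultant of the distributed load: 5.75 × 3.1 = 17.825 kN at 2.85 m from P.
Taking moments about P: Q_y·4.9 − 15·2.7 − (5.75·3.1)·2.85 = 0 → Q_y = 91.30125/4.9 = 18.6329 ≈ 18.63 kN.
ΣF_y = 0: P_y + 18.6329 − 15 − 5.75·3.1 = 0 → P_y = 14.19 kN.
ΣF_x = 0: no horizontal applied forces, so P_x = 0.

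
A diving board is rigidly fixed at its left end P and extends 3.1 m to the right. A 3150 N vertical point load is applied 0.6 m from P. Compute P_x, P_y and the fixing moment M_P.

ΣF_x = 0: P_x = 0.
ΣF_y = 0: P_y − 3150 = 0 → P_y = 3150 N.
ΣM about P: M_P − 3150·0.6 = 0 → M_P = 1890 N·m.

P_x = 0, P_y = 3150 N, M_P = 1890 N·m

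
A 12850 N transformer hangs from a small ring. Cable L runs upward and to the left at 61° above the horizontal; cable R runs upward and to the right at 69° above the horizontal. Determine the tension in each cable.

ΣF_x = 0: −T_L·cos61° + T_R·cos69° = 0 → T_R = 1.35283·T_L.
ΣF_y = 0: T_L·sin61° + T_R·sin69° = 12850.
Substitute: T_L·(0.87462 + 1.35283·0.93358) = 12850 → T_L = 6011.43 ≈ 6011 N.
Then T_R = 1.35283 × 6011.43 = 8132 N.

T_L = 6011 N, T_R = 8132 N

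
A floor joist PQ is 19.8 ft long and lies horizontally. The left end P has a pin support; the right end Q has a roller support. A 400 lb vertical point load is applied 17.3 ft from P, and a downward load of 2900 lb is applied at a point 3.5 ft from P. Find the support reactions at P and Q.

P_x = 0, P_y = 2438 lb, Q_y = 862.1 lb

ΣM about P: Q_y·19.8 − 400·17.3 − 2900·3.5 = 0 → Q_y = 17070/19.8 = 862.121 ≈ 862.1 lb.
ΣF_y = 0: P_y + 862.121 − 400 − 2900 = 0 → P_y = 2438 lb.
ΣF_x = 0: no horizontal applied forces, so P_x = 0.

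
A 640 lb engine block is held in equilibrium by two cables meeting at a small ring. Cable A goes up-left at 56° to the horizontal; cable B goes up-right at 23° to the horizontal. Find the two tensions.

ΣF_x = 0: −T_A·cos56° + T_B·cos23° = 0 → T_B = 0.607485·T_A.
ΣF_y = 0: T_A·sin56° + T_B·sin23° = 640.
Substitute: T_A·(0.829038 + 0.607485·0.390731) = 640 → T_A = 600.149 ≈ 600.1 lb.
Then T_B = 0.607485 × 600.149 = 364.6 lb.

T_A = 600.1 lb, T_B = 364.6 lb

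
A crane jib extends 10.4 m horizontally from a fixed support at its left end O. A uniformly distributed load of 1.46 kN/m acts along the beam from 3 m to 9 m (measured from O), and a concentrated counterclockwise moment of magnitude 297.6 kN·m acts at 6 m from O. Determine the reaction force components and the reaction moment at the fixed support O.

O_x = 0, O_y = 8.760 kN, M_O = -245.0 kN·m

Resultant of the distributed load: 1.46 × 6 = 8.76 kN at 6 m from O.
ΣF_x = 0: O_x = 0.
ΣF_y = 0: O_y − 1.46·6 = 0 → O_y = 8.760 kN.
ΣM about O: M_O − (1.46·6)·6 + 297.6 = 0 → M_O = -245.0 kN·m.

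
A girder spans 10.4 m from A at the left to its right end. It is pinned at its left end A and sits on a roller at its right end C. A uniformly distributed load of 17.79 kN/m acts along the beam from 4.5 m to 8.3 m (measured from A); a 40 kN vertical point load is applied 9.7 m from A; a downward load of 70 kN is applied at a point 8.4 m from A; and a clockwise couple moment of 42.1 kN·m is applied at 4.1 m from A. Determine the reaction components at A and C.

A_x = 0, A_y = 38.11 kN, C_y = 139.5 kN

Resultant of the distributed load: 17.79 × 3.8 = 67.602 kN at 6.4 m from A.
ΣM about A: C_y·10.4 − (17.79·3.8)·6.4 − 40·9.7 − 70·8.4 − 42.1 = 0 → C_y = 1450.7528/10.4 = 139.495 ≈ 139.5 kN.
ΣF_y = 0: A_y + 139.495 − 17.79·3.8 − 40 − 70 = 0 → A_y = 38.11 kN.
ΣF_x = 0: no horizontal applied forces, so A_x = 0.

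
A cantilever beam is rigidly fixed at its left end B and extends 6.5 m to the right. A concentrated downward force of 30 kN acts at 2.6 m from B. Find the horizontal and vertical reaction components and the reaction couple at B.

ΣF_x = 0: B_x = 0.
ΣF_y = 0: B_y − 30 = 0 → B_y = 30.00 kN.
ΣM about B: M_B − 30·2.6 = 0 → M_B = 78.00 kN·m.

B_x = 0, B_y = 30.00 kN, M_B = 78.00 kN·m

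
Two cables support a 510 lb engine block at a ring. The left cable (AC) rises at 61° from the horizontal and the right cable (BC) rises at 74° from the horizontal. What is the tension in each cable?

ΣF_x = 0: −T_AC·cos61° + T_BC·cos74° = 0 → T_BC = 1.75887·T_AC.
ΣF_y = 0: T_AC·sin61° + T_BC·sin74° = 510.
Substitute: T_AC·(0.87462 + 1.75887·0.961262) = 510 → T_AC = 198.803 ≈ 198.8 lb.
Then T_BC = 1.75887 × 198.803 = 349.7 lb.

T_AC = 198.8 lb, T_BC = 349.7 lb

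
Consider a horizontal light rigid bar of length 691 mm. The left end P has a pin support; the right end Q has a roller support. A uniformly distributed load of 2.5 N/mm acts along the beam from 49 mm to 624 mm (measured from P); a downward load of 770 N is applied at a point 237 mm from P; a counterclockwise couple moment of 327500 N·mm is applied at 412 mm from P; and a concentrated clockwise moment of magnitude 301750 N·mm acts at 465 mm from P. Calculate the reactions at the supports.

P_x = 0, P_y = 1281 N, Q_y = 926.9 N

Resultant of the distributed load: 2.5 × 575 = 1437.5 N at 336.5 mm from P.
ΣM about P: Q_y·691 − (2.5·575)·336.5 − 770·237 + 327500 − 301750 = 0 → Q_y = 640458.75/691 = 926.858 ≈ 926.9 N.
ΣF_y = 0: P_y + 926.858 − 2.5·575 − 770 = 0 → P_y = 1281 N.
ΣF_x = 0: no horizontal applied forces, so P_x = 0.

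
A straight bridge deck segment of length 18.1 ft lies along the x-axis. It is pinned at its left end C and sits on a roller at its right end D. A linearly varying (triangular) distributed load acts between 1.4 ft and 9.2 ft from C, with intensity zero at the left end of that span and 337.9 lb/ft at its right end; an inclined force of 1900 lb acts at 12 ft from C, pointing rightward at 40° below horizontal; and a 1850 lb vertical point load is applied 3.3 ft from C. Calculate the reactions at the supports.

Resultant of the triangular load: ½ × 337.9 × 7.8 = 1317.81 lb, acting at 6.6 ft from C (one-third of the span from the peak).
Taking moments about C: D_y·18.1 − (½·337.9·7.8)·6.6 − 1900·sin40°·12 − 1850·3.3 = 0 → D_y = 29458.1/18.1 = 1627.52 ≈ 1628 lb.
ΣF_y = 0: C_y + 1627.52 − ½·337.9·7.8 − 1900·sin40° − 1850 = 0 → C_y = 2762 lb.
ΣF_x = 0: C_x + 1900·cos40° = 0 → C_x = -1455 lb.

C_x = -1455 lb, C_y = 2762 lb, D_y = 1628 lb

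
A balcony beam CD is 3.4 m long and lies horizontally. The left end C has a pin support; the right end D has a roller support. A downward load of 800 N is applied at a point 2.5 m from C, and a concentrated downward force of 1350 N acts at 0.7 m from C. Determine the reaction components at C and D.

Moments about C: D_y·3.4 − 800·2.5 − 1350·0.7 = 0 → D_y = 2945/3.4 = 866.176 ≈ 866.2 N.
ΣF_y = 0: C_y + 866.176 − 800 − 1350 = 0 → C_y = 1284 N.
ΣF_x = 0: no horizontal applied forces, so C_x = 0.

C_x = 0, C_y = 1284 N, D_y = 866.2 N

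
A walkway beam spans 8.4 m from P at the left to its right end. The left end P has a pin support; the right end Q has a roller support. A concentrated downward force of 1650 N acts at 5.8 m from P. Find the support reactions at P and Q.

P_x = 0, P_y = 510.7 N, Q_y = 1139 N

Taking moments about P: Q_y·8.4 − 1650·5.8 = 0 → Q_y = 9570/8.4 = 1139.29 ≈ 1139 N.
ΣF_y = 0: P_y + 1139.29 − 1650 = 0 → P_y = 510.7 N.
ΣF_x = 0: no horizontal applied forces, so P_x = 0.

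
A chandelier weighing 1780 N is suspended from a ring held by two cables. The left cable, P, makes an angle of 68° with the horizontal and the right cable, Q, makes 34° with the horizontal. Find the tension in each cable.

ΣF_x = 0: −T_P·cos68° + T_Q·cos34° = 0 → T_Q = 0.451857·T_P.
ΣF_y = 0: T_P·sin68° + T_Q·sin34° = 1780.
Substitute: T_P·(0.927184 + 0.451857·0.559193) = 1780 → T_P = 1508.65 ≈ 1509 N.
Then T_Q = 0.451857 × 1508.65 = 681.7 N.

T_P = 1509 N, T_Q = 681.7 N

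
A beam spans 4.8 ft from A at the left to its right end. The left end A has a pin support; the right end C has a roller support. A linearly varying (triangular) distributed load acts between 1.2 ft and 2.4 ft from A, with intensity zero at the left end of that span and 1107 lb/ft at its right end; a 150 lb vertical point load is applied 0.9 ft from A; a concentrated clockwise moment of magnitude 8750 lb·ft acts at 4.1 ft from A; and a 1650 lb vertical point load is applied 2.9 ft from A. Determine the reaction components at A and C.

A_x = 0, A_y = -660.5 lb, C_y = 3125 lb

Resultant of the triangular load: ½ × 1107 × 1.2 = 664.2 lb, acting at 2 ft from A (one-third of the span from the peak).
ΣM about A: C_y·4.8 − (½·1107·1.2)·2 − 150·0.9 − 8750 − 1650·2.9 = 0 → C_y = 14998.4/4.8 = 3124.67 ≈ 3125 lb.
ΣF_y = 0: A_y + 3124.67 − ½·1107·1.2 − 150 − 1650 = 0 → A_y = -660.5 lb.
ΣF_x = 0: no horizontal applied forces, so A_x = 0.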